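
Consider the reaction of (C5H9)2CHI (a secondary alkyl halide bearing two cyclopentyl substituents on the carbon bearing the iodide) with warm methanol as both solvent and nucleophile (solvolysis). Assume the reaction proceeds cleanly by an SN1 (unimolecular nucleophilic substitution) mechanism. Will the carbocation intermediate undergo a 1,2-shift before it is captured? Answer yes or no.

The first-formed carbocation is secondary.
The adjacent cyclopentyl carbon already bears 2 other carbon substituents and has a hydrogen to migrate; after a 1,2-hydride shift from that carbon the positive charge sits on a tertiary centre.
Tertiary is more stable than secondary, so the shift occurs.

yes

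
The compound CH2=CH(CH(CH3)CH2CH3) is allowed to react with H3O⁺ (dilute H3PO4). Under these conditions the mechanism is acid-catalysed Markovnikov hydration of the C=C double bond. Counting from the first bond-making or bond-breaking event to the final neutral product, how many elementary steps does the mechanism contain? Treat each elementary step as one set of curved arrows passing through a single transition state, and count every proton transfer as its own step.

4

Step 1: Protonation of the alkene by H3O⁺: the π bond acts as the nucleophile and picks up H⁺, giving the more stable (Markovnikov) secondary carbocation. H2O is released.
Step 2: A hydride (H with its bonding pair) migrates from the adjacent sec-butyl carbon to the cationic centre — a 1,2-hydride shift — upgrading the secondary cation to a tertiary one.
Step 3: A lone pair on the oxygen of H2O attacks the carbocation, forming a C–O bond and an oxonium ion (a protonated alcohol).
Step 4: Proton transfer from the O–H of the oxonium ion to H2O completes the catalytic cycle and yields the alcohol.
Total: 4 elementary steps.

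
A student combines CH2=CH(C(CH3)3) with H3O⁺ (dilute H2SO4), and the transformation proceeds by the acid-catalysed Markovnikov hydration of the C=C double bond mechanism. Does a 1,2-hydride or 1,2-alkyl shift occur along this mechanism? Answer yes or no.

The first-formed carbocation is secondary.
The adjacent tert-butyl carbon has no hydrogen but bears methyl groups; migration of one methyl with its bonding pair (a 1,2-methyl shift) places the charge on a tertiary centre.
Tertiary is more stable than secondary, so the shift occurs.

yes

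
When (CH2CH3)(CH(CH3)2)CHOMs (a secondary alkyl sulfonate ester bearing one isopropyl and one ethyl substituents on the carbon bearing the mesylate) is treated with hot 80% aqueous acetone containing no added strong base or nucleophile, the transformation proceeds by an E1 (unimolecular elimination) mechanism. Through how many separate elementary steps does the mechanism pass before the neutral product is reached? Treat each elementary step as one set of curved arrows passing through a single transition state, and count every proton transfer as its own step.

Step 1: The C–O bond breaks with both electrons going to the mesylate; MsO⁻ leaves and a secondary carbocation remains.
Step 2: A hydride (H with its bonding pair) migrates from the adjacent isopropyl carbon to the cationic centre — a 1,2-hydride shift — upgrading the secondary cation to a tertiary one.
Step 3: Loss of a β-proton to a water molecule of the solvent: the C–H bonding pair collapses toward the cationic carbon to form the C=C π bond, yielding the alkene.
Total: 3 elementary steps.

3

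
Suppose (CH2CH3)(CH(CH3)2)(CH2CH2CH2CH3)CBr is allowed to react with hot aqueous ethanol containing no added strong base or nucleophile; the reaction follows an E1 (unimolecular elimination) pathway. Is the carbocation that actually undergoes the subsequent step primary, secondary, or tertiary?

Step 1: Rate-determining heterolysis of the C–Br bond gives Br⁻ and a tertiary carbocation.
No single 1,2-shift to an adjacent carbon would give a more-substituted cation, so no rearrangement occurs.

tertiary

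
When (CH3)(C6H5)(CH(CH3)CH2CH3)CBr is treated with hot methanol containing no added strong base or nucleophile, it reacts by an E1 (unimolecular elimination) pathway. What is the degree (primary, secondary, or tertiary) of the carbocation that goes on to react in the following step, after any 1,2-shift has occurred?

Step 1: Rate-determining heterolysis of the C–Br bond gives Br⁻ and a tertiary carbocation.
No single 1,2-shift to an adjacent carbon would give a more-substituted cation, so no rearrangement occurs.

tertiary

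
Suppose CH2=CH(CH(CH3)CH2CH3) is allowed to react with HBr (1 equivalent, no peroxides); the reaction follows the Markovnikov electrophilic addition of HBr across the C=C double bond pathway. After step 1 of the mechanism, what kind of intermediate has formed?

Step 1: Electrophilic addition begins with the π(C=C) electrons forming a bond to the proton of HBr. Following Markovnikov's rule, the resulting cation is secondary. The H–Br bond breaks heterolytically, releasing Br⁻.
After step 1 the species present is a secondary carbocation.

secondary carbocation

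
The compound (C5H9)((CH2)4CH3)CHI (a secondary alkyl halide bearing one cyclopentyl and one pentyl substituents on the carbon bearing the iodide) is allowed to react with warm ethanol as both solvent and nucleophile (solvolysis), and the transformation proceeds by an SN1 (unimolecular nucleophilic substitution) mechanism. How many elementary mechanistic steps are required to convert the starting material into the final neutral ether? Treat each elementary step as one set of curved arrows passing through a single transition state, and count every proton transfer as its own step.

4

Step 1: Unassisted departure of I⁻ (taking the C–I bonding pair) generates a secondary carbocation.
Step 2: Carbocation rearrangement: a 1,2-hydride shift from the adjacent cyclopentyl carbon converts the initially-formed secondary cation into the more stable tertiary cation.
Step 3: A lone pair on the oxygen of CH3CH2OH attacks the carbocation, forming a new C–O σ-bond and an oxonium ion.
Step 4: Proton transfer from the O–H of the oxonium ion to a solvent molecule delivers the neutral ether.
Total: 4 elementary steps.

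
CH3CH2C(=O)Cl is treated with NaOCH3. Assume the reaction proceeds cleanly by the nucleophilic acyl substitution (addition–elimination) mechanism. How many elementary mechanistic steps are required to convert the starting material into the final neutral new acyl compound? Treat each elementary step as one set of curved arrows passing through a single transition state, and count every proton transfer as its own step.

2

Step 1: Nucleophilic addition of CH3O⁻ to the acyl carbon breaks the π(C=O) bond and yields a tetrahedral, anionic intermediate.
Step 2: Collapse of the tetrahedral intermediate: the alkoxide oxygen pushes its lone pair back to re-form C=O while Cl⁻ leaves.
Total: 2 elementary steps.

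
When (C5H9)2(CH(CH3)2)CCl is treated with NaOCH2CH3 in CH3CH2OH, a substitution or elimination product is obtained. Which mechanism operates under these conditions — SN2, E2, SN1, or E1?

Conditions: a strong base with a tertiary substrate bearing a β-hydrogen.
These conditions are the textbook signature of the E2 pathway.
A strong (often hindered) base removes a β-H in concert with loss of the leaving group — bimolecular elimination.

E2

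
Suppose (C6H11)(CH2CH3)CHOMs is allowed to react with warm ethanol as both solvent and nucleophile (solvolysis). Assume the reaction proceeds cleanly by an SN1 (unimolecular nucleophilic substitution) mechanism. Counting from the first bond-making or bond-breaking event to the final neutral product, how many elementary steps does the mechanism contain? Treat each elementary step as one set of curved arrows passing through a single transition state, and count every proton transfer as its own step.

Step 1: Rate-determining heterolysis of the C–O bond gives MsO⁻ and a secondary carbocation.
Step 2: Carbocation rearrangement: a 1,2-hydride shift from the adjacent cyclohexyl carbon converts the initially-formed secondary cation into the more stable tertiary cation.
Step 3: A lone pair on the oxygen of CH3CH2OH attacks the carbocation, forming a new C–O σ-bond and an oxonium ion.
Step 4: A second solvent molecule removes the proton on oxygen, giving the neutral ether product.
Total: 4 elementary steps.

4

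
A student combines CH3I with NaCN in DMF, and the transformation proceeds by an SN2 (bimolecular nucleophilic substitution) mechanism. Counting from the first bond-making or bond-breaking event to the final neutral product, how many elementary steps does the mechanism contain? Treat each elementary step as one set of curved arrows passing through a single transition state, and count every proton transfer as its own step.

1

Step 1: Backside attack by CN⁻ on the carbon bearing the iodide: the new C–C bond forms as the C–I bond breaks, with Walden inversion at carbon.
Total: 1 elementary step.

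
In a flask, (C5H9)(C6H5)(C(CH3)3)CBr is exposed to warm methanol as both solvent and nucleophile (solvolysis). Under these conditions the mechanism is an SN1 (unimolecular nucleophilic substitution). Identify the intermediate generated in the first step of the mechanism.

Step 1: Ionisation: the C–Br σ-bond cleaves heterolytically; both bonding electrons depart with Br⁻, leaving a tertiary carbocation at the α-carbon.
After step 1 the species present is a tertiary carbocation.

tertiary carbocation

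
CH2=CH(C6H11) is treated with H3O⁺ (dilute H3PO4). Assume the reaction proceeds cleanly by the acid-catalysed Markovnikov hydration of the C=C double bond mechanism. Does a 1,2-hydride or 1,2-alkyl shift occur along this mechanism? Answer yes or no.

The first-formed carbocation is secondary.
The adjacent cyclohexyl carbon already bears 2 other carbon substituents and has a hydrogen to migrate; after a 1,2-hydride shift from that carbon the positive charge sits on a tertiary centre.
Tertiary is more stable than secondary, so the shift occurs.

yes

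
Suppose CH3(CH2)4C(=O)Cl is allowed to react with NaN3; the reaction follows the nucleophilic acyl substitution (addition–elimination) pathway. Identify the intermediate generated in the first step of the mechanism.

Step 1: A lone pair on the N of N3⁻ attacks the electrophilic acyl carbon; the π(C=O) electrons move onto oxygen, giving a tetrahedral intermediate.
After step 1 the species present is a tetrahedral intermediate.

tetrahedral intermediate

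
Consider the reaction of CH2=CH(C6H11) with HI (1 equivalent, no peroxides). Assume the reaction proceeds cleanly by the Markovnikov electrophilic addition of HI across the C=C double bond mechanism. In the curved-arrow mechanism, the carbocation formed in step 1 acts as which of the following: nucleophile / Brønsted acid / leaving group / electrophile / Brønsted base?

electrophile

Step 3: Nucleophilic attack by I⁻ on the carbocation completes the addition, giving R–I.
The carbocation formed in step 1 accepts an electron pair into an empty or π* orbital — it is the electrophile.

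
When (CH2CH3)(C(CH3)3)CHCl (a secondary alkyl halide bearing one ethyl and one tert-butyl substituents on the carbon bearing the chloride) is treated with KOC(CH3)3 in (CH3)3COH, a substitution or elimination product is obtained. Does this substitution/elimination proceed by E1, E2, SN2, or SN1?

E2

Conditions: a strong/bulky base with a secondary substrate bearing a β-hydrogen.
These conditions are the textbook signature of the E2 pathway.
A strong (often hindered) base removes a β-H in concert with loss of the leaving group — bimolecular elimination.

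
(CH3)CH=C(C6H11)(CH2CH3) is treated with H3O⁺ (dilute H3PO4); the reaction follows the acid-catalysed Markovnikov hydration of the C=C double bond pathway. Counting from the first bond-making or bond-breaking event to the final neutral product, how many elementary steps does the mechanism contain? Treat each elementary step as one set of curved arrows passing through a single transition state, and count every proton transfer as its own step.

Step 1: Protonation of the alkene by H3O⁺: the π bond acts as the nucleophile and picks up H⁺, giving the more stable (Markovnikov) tertiary carbocation. H2O is released.
(No 1,2-shift: no single shift to an adjacent carbon would give a more stable cation.)
Step 2: Nucleophilic capture of the cation by H2O produces the protonated alcohol (an oxonium ion).
Step 3: H2O removes a proton from the oxonium oxygen, regenerating H3O⁺ and giving the neutral alcohol.
Total: 3 elementary steps.

3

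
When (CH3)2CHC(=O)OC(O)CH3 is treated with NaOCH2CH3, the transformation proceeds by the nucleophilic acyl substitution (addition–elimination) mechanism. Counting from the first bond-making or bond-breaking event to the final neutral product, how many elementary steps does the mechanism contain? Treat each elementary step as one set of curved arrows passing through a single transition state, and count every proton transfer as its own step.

Step 1: A lone pair on the O of CH3CH2O⁻ attacks the electrophilic acyl carbon; the π(C=O) electrons move onto oxygen, giving a tetrahedral intermediate.
Step 2: An oxygen lone pair re-forms the C=O π bond as the C–O σ-bond breaks; CH3CO2⁻ is expelled.
Total: 2 elementary steps.

2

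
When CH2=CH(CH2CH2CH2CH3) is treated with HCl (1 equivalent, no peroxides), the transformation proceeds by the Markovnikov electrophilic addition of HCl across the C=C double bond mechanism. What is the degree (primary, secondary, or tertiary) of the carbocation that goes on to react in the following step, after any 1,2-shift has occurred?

Step 1: Protonation of the alkene by HCl: the π bond acts as the nucleophile and picks up H⁺, giving the more stable (Markovnikov) secondary carbocation. The H–Cl bond breaks heterolytically, releasing Cl⁻.
No single 1,2-shift to an adjacent carbon would give a more-substituted cation, so no rearrangement occurs.

secondary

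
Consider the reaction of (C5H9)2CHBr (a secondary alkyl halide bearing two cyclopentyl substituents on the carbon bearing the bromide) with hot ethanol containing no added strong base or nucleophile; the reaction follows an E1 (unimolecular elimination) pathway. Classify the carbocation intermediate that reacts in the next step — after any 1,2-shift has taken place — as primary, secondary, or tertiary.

tertiary

Step 1: Ionisation: the C–Br σ-bond cleaves heterolytically; both bonding electrons depart with Br⁻, leaving a secondary carbocation at the α-carbon.
Step 2: Carbocation rearrangement: a 1,2-hydride shift from the adjacent cyclopentyl carbon converts the initially-formed secondary cation into the more stable tertiary cation.
The cation rearranges from secondary to tertiary via a 1,2-hydride shift from the adjacent cyclopentyl carbon; the tertiary cation is what reacts next.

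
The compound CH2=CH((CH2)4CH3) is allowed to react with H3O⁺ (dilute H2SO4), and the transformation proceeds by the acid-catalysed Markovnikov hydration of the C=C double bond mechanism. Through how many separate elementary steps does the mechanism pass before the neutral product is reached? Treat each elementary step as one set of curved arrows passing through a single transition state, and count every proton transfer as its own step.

Step 1: Protonation of the alkene by H3O⁺: the π bond acts as the nucleophile and picks up H⁺, giving the more stable (Markovnikov) secondary carbocation. H2O is released.
(No 1,2-shift: no single shift to an adjacent carbon would give a more stable cation.)
Step 2: Nucleophilic capture of the cation by H2O produces the protonated alcohol (an oxonium ion).
Step 3: Proton transfer from the O–H of the oxonium ion to H2O completes the catalytic cycle and yields the alcohol.
Total: 3 elementary steps.

3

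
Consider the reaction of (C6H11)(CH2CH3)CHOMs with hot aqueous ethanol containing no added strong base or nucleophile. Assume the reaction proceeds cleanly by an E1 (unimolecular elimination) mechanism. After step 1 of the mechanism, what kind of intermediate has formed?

secondary carbocation

Step 1: Unassisted departure of MsO⁻ (taking the C–O bonding pair) generates a secondary carbocation.
After step 1 the species present is a secondary carbocation.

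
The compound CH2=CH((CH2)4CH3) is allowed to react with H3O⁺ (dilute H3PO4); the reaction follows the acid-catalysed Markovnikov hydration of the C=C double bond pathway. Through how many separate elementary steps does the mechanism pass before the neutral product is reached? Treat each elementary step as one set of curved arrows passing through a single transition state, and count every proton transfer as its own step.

3

Step 1: The π electrons of the C=C bond attack a proton of H3O⁺; Markovnikov addition places the new C–H on the less-substituted alkene carbon, so the positive charge ends up on the more-substituted carbon — a secondary carbocation. H2O is released.
(No 1,2-shift: no single shift to an adjacent carbon would give a more stable cation.)
Step 2: A lone pair on the oxygen of H2O attacks the carbocation, forming a C–O bond and an oxonium ion (a protonated alcohol).
Step 3: Deprotonation of the oxonium ion by a water molecule delivers the neutral alcohol and regenerates the acid catalyst.
Total: 3 elementary steps.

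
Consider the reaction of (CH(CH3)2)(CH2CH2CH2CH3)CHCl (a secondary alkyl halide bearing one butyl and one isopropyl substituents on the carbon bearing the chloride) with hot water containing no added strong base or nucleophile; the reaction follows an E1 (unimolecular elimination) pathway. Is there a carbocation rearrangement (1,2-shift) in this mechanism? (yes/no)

The first-formed carbocation is secondary.
The adjacent isopropyl carbon already bears 2 other carbon substituents and has a hydrogen to migrate; after a 1,2-hydride shift from that carbon the positive charge sits on a tertiary centre.
Tertiary is more stable than secondary, so the shift occurs.

yes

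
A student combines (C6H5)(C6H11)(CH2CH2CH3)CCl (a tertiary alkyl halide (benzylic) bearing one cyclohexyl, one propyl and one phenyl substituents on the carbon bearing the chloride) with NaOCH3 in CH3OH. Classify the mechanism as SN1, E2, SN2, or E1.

Conditions: a strong base with a tertiary substrate bearing a β-hydrogen.
These conditions are the textbook signature of the E2 pathway.
A strong (often hindered) base removes a β-H in concert with loss of the leaving group — bimolecular elimination.

E2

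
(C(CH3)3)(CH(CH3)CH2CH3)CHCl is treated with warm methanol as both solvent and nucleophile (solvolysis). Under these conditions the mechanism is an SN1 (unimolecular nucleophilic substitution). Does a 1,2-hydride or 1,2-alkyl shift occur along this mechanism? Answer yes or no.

The first-formed carbocation is secondary.
The adjacent sec-butyl carbon already bears 2 other carbon substituents and has a hydrogen to migrate; after a 1,2-hydride shift from that carbon the positive charge sits on a tertiary centre.
Tertiary is more stable than secondary, so the shift occurs.

yes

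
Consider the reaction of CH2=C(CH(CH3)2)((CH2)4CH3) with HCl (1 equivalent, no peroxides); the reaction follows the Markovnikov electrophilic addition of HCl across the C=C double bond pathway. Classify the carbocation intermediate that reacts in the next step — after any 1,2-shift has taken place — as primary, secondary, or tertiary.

Step 1: Electrophilic addition begins with the π(C=C) electrons forming a bond to the proton of HCl. Following Markovnikov's rule, the resulting cation is tertiary. The H–Cl bond breaks heterolytically, releasing Cl⁻.
No single 1,2-shift to an adjacent carbon would give a more-substituted cation, so no rearrangement occurs.

tertiary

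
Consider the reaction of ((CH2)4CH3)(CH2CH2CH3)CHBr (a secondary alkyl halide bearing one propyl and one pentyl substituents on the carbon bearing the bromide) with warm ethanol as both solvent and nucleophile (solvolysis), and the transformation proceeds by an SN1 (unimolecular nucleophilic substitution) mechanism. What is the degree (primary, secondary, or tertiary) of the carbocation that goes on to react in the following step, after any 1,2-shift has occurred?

secondary

Step 1: Rate-determining heterolysis of the C–Br bond gives Br⁻ and a secondary carbocation.
No single 1,2-shift to an adjacent carbon would give a more-substituted cation, so no rearrangement occurs.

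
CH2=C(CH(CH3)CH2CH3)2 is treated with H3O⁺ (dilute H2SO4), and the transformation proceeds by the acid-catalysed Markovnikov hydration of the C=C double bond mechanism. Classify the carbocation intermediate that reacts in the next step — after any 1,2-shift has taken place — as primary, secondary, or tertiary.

Step 1: Protonation of the alkene by H3O⁺: the π bond acts as the nucleophile and picks up H⁺, giving the more stable (Markovnikov) tertiary carbocation. H2O is released.
No single 1,2-shift to an adjacent carbon would give a more-substituted cation, so no rearrangement occurs.

tertiary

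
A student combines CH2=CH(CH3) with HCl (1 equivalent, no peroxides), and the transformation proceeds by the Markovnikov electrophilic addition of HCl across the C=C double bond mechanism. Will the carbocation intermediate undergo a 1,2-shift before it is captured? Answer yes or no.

The first-formed carbocation is secondary.
No single 1,2-shift to an adjacent carbon would produce a more-substituted cation than the one already present, so no rearrangement occurs.

no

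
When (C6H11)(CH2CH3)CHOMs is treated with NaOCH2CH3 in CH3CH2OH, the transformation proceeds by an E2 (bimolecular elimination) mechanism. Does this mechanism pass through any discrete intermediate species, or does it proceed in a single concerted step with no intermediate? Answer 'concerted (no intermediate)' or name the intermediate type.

Concerted anti-periplanar elimination: CH3CH2O⁻ abstracts a β-H while MsO⁻ leaves, and the C–H electrons become the new C=C π bond — all in a single transition state.
All bond changes occur in one transition state; no discrete intermediate is formed.

concerted (no intermediate)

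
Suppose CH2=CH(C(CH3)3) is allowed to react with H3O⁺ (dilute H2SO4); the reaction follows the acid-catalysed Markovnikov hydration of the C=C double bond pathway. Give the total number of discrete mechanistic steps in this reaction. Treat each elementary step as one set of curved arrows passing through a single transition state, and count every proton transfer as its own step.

Step 1: The π electrons of the C=C bond attack a proton of H3O⁺; Markovnikov addition places the new C–H on the less-substituted alkene carbon, so the positive charge ends up on the more-substituted carbon — a secondary carbocation. H2O is released.
Step 2: A methyl group with its bonding pair migrates from the adjacent tert-butyl carbon to the cationic centre — a 1,2-methyl shift — upgrading the secondary cation to a tertiary one.
Step 3: Water acts as the nucleophile: an oxygen lone pair bonds to the cationic carbon, giving an oxonium-ion intermediate.
Step 4: H2O removes a proton from the oxonium oxygen, regenerating H3O⁺ and giving the neutral alcohol.
Total: 4 elementary steps.

4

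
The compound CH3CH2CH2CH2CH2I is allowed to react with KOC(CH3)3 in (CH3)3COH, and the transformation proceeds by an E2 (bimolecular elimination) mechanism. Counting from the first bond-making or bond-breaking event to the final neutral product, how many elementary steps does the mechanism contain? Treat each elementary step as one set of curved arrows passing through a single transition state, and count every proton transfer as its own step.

Step 1: In one step, (CH3)3CO⁻ pulls off a β-proton, the C–I bond cleaves, and a C=C double bond forms between the α- and β-carbons (E2, anti elimination).
Total: 1 elementary step.

1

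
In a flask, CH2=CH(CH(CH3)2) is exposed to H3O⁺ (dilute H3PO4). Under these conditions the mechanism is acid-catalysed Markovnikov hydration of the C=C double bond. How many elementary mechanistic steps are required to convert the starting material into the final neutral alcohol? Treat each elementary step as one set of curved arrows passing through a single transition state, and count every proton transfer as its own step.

4

Step 1: Electrophilic addition begins with the π(C=C) electrons forming a bond to the proton of H3O⁺. Following Markovnikov's rule, the resulting cation is secondary. H2O is released.
Step 2: A 1,2-hydride shift from the adjacent isopropyl carbon moves the positive charge from the secondary centre to an adjacent carbon, generating a more stable tertiary carbocation.
Step 3: Nucleophilic capture of the cation by H2O produces the protonated alcohol (an oxonium ion).
Step 4: Deprotonation of the oxonium ion by a water molecule delivers the neutral alcohol and regenerates the acid catalyst.
Total: 4 elementary steps.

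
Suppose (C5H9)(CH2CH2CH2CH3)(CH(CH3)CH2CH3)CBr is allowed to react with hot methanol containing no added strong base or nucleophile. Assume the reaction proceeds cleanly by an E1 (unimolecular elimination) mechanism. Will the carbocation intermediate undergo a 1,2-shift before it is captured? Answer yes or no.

no

The first-formed carbocation is tertiary.
No single 1,2-shift to an adjacent carbon would produce a more-substituted cation than the one already present, so no rearrangement occurs.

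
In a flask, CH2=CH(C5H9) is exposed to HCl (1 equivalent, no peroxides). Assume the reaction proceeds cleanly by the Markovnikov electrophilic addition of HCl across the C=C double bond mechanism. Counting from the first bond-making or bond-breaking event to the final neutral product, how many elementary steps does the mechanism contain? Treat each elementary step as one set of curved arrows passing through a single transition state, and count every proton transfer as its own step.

3

Step 1: The π electrons of the C=C bond attack a proton of HCl; Markovnikov addition places the new C–H on the less-substituted alkene carbon, so the positive charge ends up on the more-substituted carbon — a secondary carbocation. The H–Cl bond breaks heterolytically, releasing Cl⁻.
Step 2: A hydride (H with its bonding pair) migrates from the adjacent cyclopentyl carbon to the cationic centre — a 1,2-hydride shift — upgrading the secondary cation to a tertiary one.
Step 3: Cl⁻ captures the cation: a lone pair on Cl⁻ fills the empty p orbital, producing the alkyl halide product.
Total: 3 elementary steps.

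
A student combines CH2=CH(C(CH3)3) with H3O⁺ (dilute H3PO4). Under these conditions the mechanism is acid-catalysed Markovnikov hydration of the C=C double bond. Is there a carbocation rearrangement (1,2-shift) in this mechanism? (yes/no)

The first-formed carbocation is secondary.
The adjacent tert-butyl carbon has no hydrogen but bears methyl groups; migration of one methyl with its bonding pair (a 1,2-methyl shift) places the charge on a tertiary centre.
Tertiary is more stable than secondary, so the shift occurs.

yes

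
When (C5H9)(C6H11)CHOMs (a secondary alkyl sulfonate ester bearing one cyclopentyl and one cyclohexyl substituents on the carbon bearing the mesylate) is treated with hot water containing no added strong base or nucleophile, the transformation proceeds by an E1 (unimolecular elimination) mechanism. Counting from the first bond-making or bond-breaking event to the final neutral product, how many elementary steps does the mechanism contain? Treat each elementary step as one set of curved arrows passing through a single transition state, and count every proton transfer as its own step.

Step 1: Rate-determining heterolysis of the C–O bond gives MsO⁻ and a secondary carbocation.
Step 2: A 1,2-hydride shift from the adjacent cyclopentyl carbon moves the positive charge from the secondary centre to an adjacent carbon, generating a more stable tertiary carbocation.
Step 3: Loss of a β-proton to a water molecule of the solvent: the C–H bonding pair collapses toward the cationic carbon to form the C=C π bond, yielding the alkene.
Total: 3 elementary steps.

3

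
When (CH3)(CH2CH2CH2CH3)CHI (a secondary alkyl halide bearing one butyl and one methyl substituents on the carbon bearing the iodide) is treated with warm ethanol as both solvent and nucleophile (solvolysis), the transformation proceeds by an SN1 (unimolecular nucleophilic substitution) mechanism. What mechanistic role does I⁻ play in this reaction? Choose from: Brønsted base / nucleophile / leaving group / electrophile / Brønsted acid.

Step 1: Ionisation: the C–I σ-bond cleaves heterolytically; both bonding electrons depart with I⁻, leaving a secondary carbocation at the α-carbon.
I⁻ departs with both electrons of the breaking σ-bond — that is the definition of a leaving group.

leaving group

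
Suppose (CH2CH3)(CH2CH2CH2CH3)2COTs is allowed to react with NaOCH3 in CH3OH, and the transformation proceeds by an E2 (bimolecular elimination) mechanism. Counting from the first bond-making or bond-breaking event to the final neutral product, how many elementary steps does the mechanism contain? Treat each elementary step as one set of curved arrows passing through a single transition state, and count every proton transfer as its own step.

Step 1: The strong base CH3O⁻ removes a β-hydrogen; in the same concerted event the electrons of the breaking C–H bond form the new π(C=C) bond and the C–O σ-bond breaks, expelling TsO⁻. Anti-periplanar geometry; one transition state.
Total: 1 elementary step.

1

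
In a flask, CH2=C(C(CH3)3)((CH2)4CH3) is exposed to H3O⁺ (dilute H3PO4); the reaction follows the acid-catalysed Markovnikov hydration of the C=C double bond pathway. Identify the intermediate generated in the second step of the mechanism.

oxonium ion

Step 1: Protonation of the alkene by H3O⁺: the π bond acts as the nucleophile and picks up H⁺, giving the more stable (Markovnikov) tertiary carbocation. H2O is released.
Step 2: Water acts as the nucleophile: an oxygen lone pair bonds to the cationic carbon, giving an oxonium-ion intermediate.
After step 2 the species present is an oxonium ion.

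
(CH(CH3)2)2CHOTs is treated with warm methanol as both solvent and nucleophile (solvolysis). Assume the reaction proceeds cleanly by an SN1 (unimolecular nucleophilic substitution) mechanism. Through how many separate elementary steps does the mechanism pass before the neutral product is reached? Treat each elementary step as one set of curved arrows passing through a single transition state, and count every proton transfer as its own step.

4

Step 1: The C–O bond breaks with both electrons going to the tosylate; TsO⁻ leaves and a secondary carbocation remains.
Step 2: A hydride (H with its bonding pair) migrates from the adjacent isopropyl carbon to the cationic centre — a 1,2-hydride shift — upgrading the secondary cation to a tertiary one.
Step 3: CH3OH donates an oxygen lone pair into the empty p orbital of the cation, giving a protonated ether (an oxonium ion).
Step 4: Deprotonation of the oxonium oxygen by solvent methanol yields the neutral ether.
Total: 4 elementary steps.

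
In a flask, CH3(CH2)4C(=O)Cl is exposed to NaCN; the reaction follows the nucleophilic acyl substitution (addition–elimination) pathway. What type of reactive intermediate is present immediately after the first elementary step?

tetrahedral intermediate

Step 1: CN⁻ adds to the carbonyl carbon; the C=O π electrons shift onto oxygen and a tetrahedral alkoxide intermediate forms.
After step 1 the species present is a tetrahedral intermediate.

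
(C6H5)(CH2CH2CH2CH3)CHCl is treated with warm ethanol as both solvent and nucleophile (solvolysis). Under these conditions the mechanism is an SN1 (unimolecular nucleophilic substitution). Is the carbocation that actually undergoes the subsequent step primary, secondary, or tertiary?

secondary

Step 1: The C–Cl bond breaks with both electrons going to the chloride; Cl⁻ leaves and a secondary carbocation remains.
No single 1,2-shift to an adjacent carbon would give a more-substituted cation, so no rearrangement occurs.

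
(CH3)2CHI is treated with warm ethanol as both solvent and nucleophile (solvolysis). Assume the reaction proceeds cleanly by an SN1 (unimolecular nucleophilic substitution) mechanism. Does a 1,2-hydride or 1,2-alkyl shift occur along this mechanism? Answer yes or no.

The first-formed carbocation is secondary.
No single 1,2-shift to an adjacent carbon would produce a more-substituted cation than the one already present, so no rearrangement occurs.

no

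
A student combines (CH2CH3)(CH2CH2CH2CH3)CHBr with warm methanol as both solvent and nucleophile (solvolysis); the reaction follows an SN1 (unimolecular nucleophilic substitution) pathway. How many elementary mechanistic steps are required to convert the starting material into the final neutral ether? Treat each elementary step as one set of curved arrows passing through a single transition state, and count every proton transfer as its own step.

3

Step 1: Unassisted departure of Br⁻ (taking the C–Br bonding pair) generates a secondary carbocation.
(No 1,2-shift: no single shift to an adjacent carbon would give a more stable cation.)
Step 2: Nucleophilic capture: the oxygen of CH3OH bonds to the cationic carbon, producing an oxonium-ion intermediate.
Step 3: Proton transfer from the O–H of the oxonium ion to a solvent molecule delivers the neutral ether.
Total: 3 elementary steps.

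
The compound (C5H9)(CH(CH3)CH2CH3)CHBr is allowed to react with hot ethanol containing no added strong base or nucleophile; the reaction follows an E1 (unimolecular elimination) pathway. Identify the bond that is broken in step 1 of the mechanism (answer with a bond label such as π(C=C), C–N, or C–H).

C–Br

Step 1: Ionisation: the C–Br σ-bond cleaves heterolytically; both bonding electrons depart with Br⁻, leaving a secondary carbocation at the α-carbon.
The bond broken in this step is the C–Br bond.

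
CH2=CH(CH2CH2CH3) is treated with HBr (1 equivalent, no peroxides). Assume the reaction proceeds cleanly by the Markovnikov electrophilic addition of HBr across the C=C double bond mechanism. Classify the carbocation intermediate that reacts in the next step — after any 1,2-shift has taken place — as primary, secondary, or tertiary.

Step 1: Electrophilic addition begins with the π(C=C) electrons forming a bond to the proton of HBr. Following Markovnikov's rule, the resulting cation is secondary. The H–Br bond breaks heterolytically, releasing Br⁻.
No single 1,2-shift to an adjacent carbon would give a more-substituted cation, so no rearrangement occurs.

secondary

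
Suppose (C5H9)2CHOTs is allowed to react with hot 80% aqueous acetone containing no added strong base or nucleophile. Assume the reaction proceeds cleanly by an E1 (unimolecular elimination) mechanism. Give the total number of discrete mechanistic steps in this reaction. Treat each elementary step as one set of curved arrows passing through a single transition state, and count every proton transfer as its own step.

Step 1: Ionisation: the C–O σ-bond cleaves heterolytically; both bonding electrons depart with TsO⁻, leaving a secondary carbocation at the α-carbon.
Step 2: A hydride (H with its bonding pair) migrates from the adjacent cyclopentyl carbon to the cationic centre — a 1,2-hydride shift — upgrading the secondary cation to a tertiary one.
Step 3: A weak base (a water molecule from the solvent) removes a proton from a carbon adjacent to the cationic centre; the electrons of that C–H bond become the new π(C=C) bond, giving the alkene.
Total: 3 elementary steps.

3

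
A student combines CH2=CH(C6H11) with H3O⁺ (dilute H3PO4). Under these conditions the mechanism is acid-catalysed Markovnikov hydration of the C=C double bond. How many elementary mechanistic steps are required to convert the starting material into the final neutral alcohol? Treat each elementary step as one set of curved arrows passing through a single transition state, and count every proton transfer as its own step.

Step 1: Electrophilic addition begins with the π(C=C) electrons forming a bond to the proton of H3O⁺. Following Markovnikov's rule, the resulting cation is secondary. H2O is released.
Step 2: A hydride (H with its bonding pair) migrates from the adjacent cyclohexyl carbon to the cationic centre — a 1,2-hydride shift — upgrading the secondary cation to a tertiary one.
Step 3: Nucleophilic capture of the cation by H2O produces the protonated alcohol (an oxonium ion).
Step 4: Deprotonation of the oxonium ion by a water molecule delivers the neutral alcohol and regenerates the acid catalyst.
Total: 4 elementary steps.

4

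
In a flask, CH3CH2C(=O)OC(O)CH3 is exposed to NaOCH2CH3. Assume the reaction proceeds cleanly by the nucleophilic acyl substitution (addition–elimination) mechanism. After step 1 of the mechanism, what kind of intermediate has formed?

tetrahedral intermediate

Step 1: Nucleophilic addition of CH3CH2O⁻ to the acyl carbon breaks the π(C=O) bond and yields a tetrahedral, anionic intermediate.
After step 1 the species present is a tetrahedral intermediate.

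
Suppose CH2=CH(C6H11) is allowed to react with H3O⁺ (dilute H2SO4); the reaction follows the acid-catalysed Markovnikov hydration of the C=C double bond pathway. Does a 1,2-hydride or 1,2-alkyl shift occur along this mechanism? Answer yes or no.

yes

The first-formed carbocation is secondary.
The adjacent cyclohexyl carbon already bears 2 other carbon substituents and has a hydrogen to migrate; after a 1,2-hydride shift from that carbon the positive charge sits on a tertiary centre.
Tertiary is more stable than secondary, so the shift occurs.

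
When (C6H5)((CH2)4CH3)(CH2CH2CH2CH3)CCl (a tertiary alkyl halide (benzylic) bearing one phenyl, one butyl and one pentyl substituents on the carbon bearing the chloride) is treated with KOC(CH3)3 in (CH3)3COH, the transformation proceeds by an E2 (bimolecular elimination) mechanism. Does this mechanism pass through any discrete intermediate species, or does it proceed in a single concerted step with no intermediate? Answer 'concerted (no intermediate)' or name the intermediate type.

concerted (no intermediate)

The strong base (CH3)3CO⁻ removes a β-hydrogen; in the same concerted event the electrons of the breaking C–H bond form the new π(C=C) bond and the C–Cl σ-bond breaks, expelling Cl⁻. Anti-periplanar geometry; one transition state.
All bond changes occur in one transition state; no discrete intermediate is formed.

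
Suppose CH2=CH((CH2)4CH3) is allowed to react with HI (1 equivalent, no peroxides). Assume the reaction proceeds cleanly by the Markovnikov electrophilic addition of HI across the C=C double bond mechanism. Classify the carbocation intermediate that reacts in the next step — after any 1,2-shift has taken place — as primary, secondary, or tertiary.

secondary

Step 1: Protonation of the alkene by HI: the π bond acts as the nucleophile and picks up H⁺, giving the more stable (Markovnikov) secondary carbocation. The H–I bond breaks heterolytically, releasing I⁻.
No single 1,2-shift to an adjacent carbon would give a more-substituted cation, so no rearrangement occurs.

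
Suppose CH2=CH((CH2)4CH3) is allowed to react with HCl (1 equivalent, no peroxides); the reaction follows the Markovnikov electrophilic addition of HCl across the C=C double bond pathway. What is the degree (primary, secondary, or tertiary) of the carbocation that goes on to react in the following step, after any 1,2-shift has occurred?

Step 1: Protonation of the alkene by HCl: the π bond acts as the nucleophile and picks up H⁺, giving the more stable (Markovnikov) secondary carbocation. The H–Cl bond breaks heterolytically, releasing Cl⁻.
No single 1,2-shift to an adjacent carbon would give a more-substituted cation, so no rearrangement occurs.

secondary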